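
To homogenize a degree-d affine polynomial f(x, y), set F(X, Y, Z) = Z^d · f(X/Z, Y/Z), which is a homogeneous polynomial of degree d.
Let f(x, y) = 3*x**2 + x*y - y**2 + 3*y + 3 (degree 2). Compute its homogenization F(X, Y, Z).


F(X, Y, Z) = 3*X**2 + X*Y - Y**2 + 3*Y*Z + 3*Z**2

deg(f) = 2.
Substitute x = X/Z, y = Y/Z into f, then multiply by Z^2.
  monomial 3·x^2·y^0 ↦ 3·X^2·Y^0·Z^0.
  monomial 1·x^1·y^1 ↦ 1·X^1·Y^1·Z^0.
  monomial -1·x^0·y^2 ↦ -1·X^0·Y^2·Z^0.
  monomial 3·x^0·y^1 ↦ 3·X^0·Y^1·Z^1.
  monomial 3·x^0·y^0 ↦ 3·X^0·Y^0·Z^2.
Collecting: F(X, Y, Z) = 3*X**2 + X*Y - Y**2 + 3*Y*Z + 3*Z**2.


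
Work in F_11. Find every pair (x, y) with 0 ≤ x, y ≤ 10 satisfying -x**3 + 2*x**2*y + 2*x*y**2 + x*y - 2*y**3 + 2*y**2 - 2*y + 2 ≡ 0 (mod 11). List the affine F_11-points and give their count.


Affine F_11-points: {(0, 1), (1, 8), (2, 5), (3, 1), (3, 6), (3, 8), (5, 9), (6, 2), (7, 0), (8, 3), (10, 1)}; count = 11.

For each of the 121 pairs (x, y) ∈ F_11², evaluate f(x, y) mod 11. Record the zeros.
  x = 0: [0↦2, 1↦0, 2↦1, 3↦4, 4↦8, 5↦1, 6↦4, 7↦5, 8↦3, 9↦8, 10↦8]  zeros at y ∈ {1}
  x = 1: [0↦1, 1↦4, 2↦3, 3↦8, 4↦7, 5↦10, 6↦5, 7↦2, 8↦0, 9↦9, 10↦6]  zeros at y ∈ {8}
  x = 2: [0↦5, 1↦6, 2↦7, 3↦7, 4↦5, 5↦0, 6↦2, 7↦10, 8↦1, 9↦7, 10↦5]  zeros at y ∈ {5}
  x = 3: [0↦8, 1↦0, 2↦7, 3↦6, 4↦7, 5↦9, 6↦0, 7↦1, 8↦0, 9↦7, 10↦10]  zeros at y ∈ {1, 6, 8}
  x = 4: [0↦4, 1↦2, 2↦8, 3↦10, 4↦7, 5↦9, 6↦4, 7↦2, 8↦2, 9↦3, 10↦4]  zeros at y ∈ ∅
  x = 5: [0↦9, 1↦6, 2↦4, 3↦2, 4↦10, 5↦5, 6↦8, 7↦7, 8↦1, 9↦0, 10↦3]  zeros at y ∈ {9}
  x = 6: [0↦6, 1↦6, 2↦0, 3↦9, 4↦10, 5↦2, 6↦6, 7↦10, 8↦2, 9↦3, 10↦1]  zeros at y ∈ {2}
  x = 7: [0↦0, 1↦7, 2↦1, 3↦3, 4↦1, 5↦5, 6↦3, 7↦5, 8↦10, 9↦6, 10↦3]  zeros at y ∈ {0}
  x = 8: [0↦7, 1↦3, 2↦1, 3↦0, 4↦10, 5↦8, 6↦4, 7↦8, 8↦8, 9↦3, 10↦3]  zeros at y ∈ {3}
  x = 9: [0↦10, 1↦10, 2↦5, 3↦5, 4↦9, 5↦5, 6↦3, 7↦2, 8↦1, 9↦10, 10↦6]  zeros at y ∈ ∅
  x = 10: [0↦3, 1↦0, 2↦7, 3↦1, 4↦3, 5↦1, 6↦5, 7↦3, 8↦5, 9↦10, 10↦6]  zeros at y ∈ {1}
Collecting zeros: affine points = {(0, 1), (1, 8), (2, 5), (3, 1), (3, 6), (3, 8), (5, 9), (6, 2), (7, 0), (8, 3), (10, 1)}.
Total count |C(F_11)_aff| = 11.


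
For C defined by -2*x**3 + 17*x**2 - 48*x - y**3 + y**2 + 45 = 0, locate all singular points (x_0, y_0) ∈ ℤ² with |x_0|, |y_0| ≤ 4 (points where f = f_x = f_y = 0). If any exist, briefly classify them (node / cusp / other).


Singular points: {(3, 0)}; classification: node.

Compute partial derivatives:
  f_x = -6*x**2 + 34*x - 48.
  f_y = -3*y**2 + 2*y.
Scan x_0 ∈ {−4, ..., 4}. For each x_0, f_y(x_0, y) is a polynomial in y; find its integer roots y ∈ {−4, ..., 4}, then test f_x and f at those candidates.
  x = -4: f_y(-4, y) = -3*y**2 + 2*y; vanishes at y ∈ {0}. (-4, 0): f_x = -280 ≠ 0.
  x = -3: f_y(-3, y) = -3*y**2 + 2*y; vanishes at y ∈ {0}. (-3, 0): f_x = -204 ≠ 0.
  x = -2: f_y(-2, y) = -3*y**2 + 2*y; vanishes at y ∈ {0}. (-2, 0): f_x = -140 ≠ 0.
  x = -1: f_y(-1, y) = -3*y**2 + 2*y; vanishes at y ∈ {0}. (-1, 0): f_x = -88 ≠ 0.
  x = 0: f_y(0, y) = -3*y**2 + 2*y; vanishes at y ∈ {0}. (0, 0): f_x = -48 ≠ 0.
  x = 1: f_y(1, y) = -3*y**2 + 2*y; vanishes at y ∈ {0}. (1, 0): f_x = -20 ≠ 0.
  x = 2: f_y(2, y) = -3*y**2 + 2*y; vanishes at y ∈ {0}. (2, 0): f_x = -4 ≠ 0.
  x = 3: f_y(3, y) = -3*y**2 + 2*y; vanishes at y ∈ {0}. (3, 0): f_x = 0, f = 0 — SINGULAR.
  x = 4: f_y(4, y) = -3*y**2 + 2*y; vanishes at y ∈ {0}. (4, 0): f_x = -8 ≠ 0.
Only singular point on the grid: (3, 0).
Classify: substitute x = 3 + u, y = 0 + v and expand: f = -2*u**3 - u**2 - v**3 + v**2.
No constant or linear terms (consistent with a singular point). Quadratic part: -u**2 + v**2. Cubic part: -2*u**3 - v**3.
The quadratic part v**2 - u**2 = (v − u)(v + u) splits into two distinct linear factors, so there are two distinct tangent lines y − 0 = ±(x − 3) — this is a node (ordinary double point).
Classification: node.


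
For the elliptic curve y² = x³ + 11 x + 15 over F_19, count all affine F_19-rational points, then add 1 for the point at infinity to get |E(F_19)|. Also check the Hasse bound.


Affine points = {(2, 8), (2, 11), (4, 3), (4, 16), (5, 9), (5, 10), (7, 6), (7, 13), (8, 8), (8, 11), (9, 8), (9, 11), (10, 2), (10, 17), (11, 2), (11, 17), (14, 5), (14, 14), (17, 2), (17, 17)}; affine count = 20; |E(F_19)| = 21.

Discriminant check: Δ ∝ 4a³ + 27b² = 4·11³ + 27·15² = 4·1331 + 27·225 ≡ 18 (mod 19). Nonzero ⇒ E is nonsingular.
For each x ∈ F_19, compute rhs = x³ + 11·x + 15 mod 19, then count y ∈ F_19 with y² ≡ rhs.
  x = 0: rhs = 15, matching y values: none (0 points).
  x = 1: rhs = 8, matching y values: none (0 points).
  x = 2: rhs = 7, matching y values: 8, 11 (2 points).
  x = 3: rhs = 18, matching y values: none (0 points).
  x = 4: rhs = 9, matching y values: 3, 16 (2 points).
  x = 5: rhs = 5, matching y values: 9, 10 (2 points).
  x = 6: rhs = 12, matching y values: none (0 points).
  x = 7: rhs = 17, matching y values: 6, 13 (2 points).
  x = 8: rhs = 7, matching y values: 8, 11 (2 points).
  x = 9: rhs = 7, matching y values: 8, 11 (2 points).
  x = 10: rhs = 4, matching y values: 2, 17 (2 points).
  x = 11: rhs = 4, matching y values: 2, 17 (2 points).
  x = 12: rhs = 13, matching y values: none (0 points).
  x = 13: rhs = 18, matching y values: none (0 points).
  x = 14: rhs = 6, matching y values: 5, 14 (2 points).
  x = 15: rhs = 2, matching y values: none (0 points).
  x = 16: rhs = 12, matching y values: none (0 points).
  x = 17: rhs = 4, matching y values: 2, 17 (2 points).
  x = 18: rhs = 3, matching y values: none (0 points).
Total affine count: 20.
Full point count |E(F_19)| = 20 + 1 = 21.
Hasse bound: |21 − (19+1)| = |1| = 1 ≤ 2√19 ≈ 8.7178 ✓.


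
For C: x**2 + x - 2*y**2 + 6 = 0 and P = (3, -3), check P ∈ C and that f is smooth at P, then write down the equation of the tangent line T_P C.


Tangent line at P: 7*x + 12*y + 15 = 0.

Step 1: f(3, -3) = 0, so P lies on C.
Step 2: partial derivatives
  f_x(x, y) = 2*x + 1, f_y(x, y) = -4*y.
  f_x(P) = 7, f_y(P) = 12 (gradient nonzero, so P is smooth).
Step 3: tangent line at P: 7·(x − 3) + 12·(y − -3) = 0.
Expanding: 7*x + 12*y + 15 = 0.


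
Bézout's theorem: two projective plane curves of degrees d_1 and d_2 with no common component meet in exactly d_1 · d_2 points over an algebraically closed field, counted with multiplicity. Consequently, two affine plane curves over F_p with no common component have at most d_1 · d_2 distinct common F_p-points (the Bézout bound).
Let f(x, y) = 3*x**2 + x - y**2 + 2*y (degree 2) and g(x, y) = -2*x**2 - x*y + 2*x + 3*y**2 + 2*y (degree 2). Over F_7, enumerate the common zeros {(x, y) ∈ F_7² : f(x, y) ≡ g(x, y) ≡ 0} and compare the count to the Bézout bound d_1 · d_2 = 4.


Common zeros: {(0, 0)}; count = 1; Bézout bound = 4.

deg(f) = 2, deg(g) = 2, so Bézout bound = 4.
Scan x ∈ F_7. For each x, list the y ∈ F_7 with f(x, y) ≡ 0 and those with g(x, y) ≡ 0 (mod 7); the common zeros in that column are the intersection.
  x = 0: f ≡ 0 at y ∈ {0, 2}; g ≡ 0 at y ∈ {0, 4}; common: {0}.
  x = 1: f ≡ 0 at y ∈ ∅; g ≡ 0 at y ∈ {0, 2}; common: ∅.
  x = 2: f ≡ 0 at y ∈ {0, 2}; g ≡ 0 at y ∈ ∅; common: ∅.
  x = 3: f ≡ 0 at y ∈ ∅; g ≡ 0 at y ∈ ∅; common: ∅.
  x = 4: f ≡ 0 at y ∈ {3, 6}; g ≡ 0 at y ∈ ∅; common: ∅.
  x = 5: f ≡ 0 at y ∈ {3, 6}; g ≡ 0 at y ∈ ∅; common: ∅.
  x = 6: f ≡ 0 at y ∈ ∅; g ≡ 0 at y ∈ {2, 4}; common: ∅.
Collecting: common zeros = {(0, 0)}, so the count is 1.
Comparison with the Bézout bound: 1 ≤ 4 = deg(f)·deg(g), as expected for curves with no common component (the affine F_7-count falls short of the bound because intersections may lie at infinity, over extension fields, or carry multiplicity).


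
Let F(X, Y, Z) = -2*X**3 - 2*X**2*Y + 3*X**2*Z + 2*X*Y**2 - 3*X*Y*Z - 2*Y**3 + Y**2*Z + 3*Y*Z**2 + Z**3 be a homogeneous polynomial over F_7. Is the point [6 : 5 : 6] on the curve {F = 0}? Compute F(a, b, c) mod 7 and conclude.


F(6,5,6) ≡ 6 (mod 7); P is NOT on the curve.

Evaluate F(6, 5, 6) term-by-term (mod 7).
  -2*X**3 ↦ -2·216·1·1 = -432
  -2*X**2*Y ↦ -2·36·5·1 = -360
  3*X**2*Z ↦ 3·36·1·6 = 648
  2*X*Y**2 ↦ 2·6·25·1 = 300
  -3*X*Y*Z ↦ -3·6·5·6 = -540
  -2*Y**3 ↦ -2·1·125·1 = -250
  Y**2*Z ↦ 1·1·25·6 = 150
  3*Y*Z**2 ↦ 3·1·5·36 = 540
  Z**3 ↦ 1·1·1·216 = 216
Sum: F(6, 5, 6) = (-432) + (-360) + (648) + (300) + (-540) + (-250) + (150) + (540) + (216) = 272.
Reducing mod 7: 272 ≡ 6 (mod 7).
Since F(a, b, c) ≡ 6 ≠ 0 (mod 7), P does NOT lie on the curve.


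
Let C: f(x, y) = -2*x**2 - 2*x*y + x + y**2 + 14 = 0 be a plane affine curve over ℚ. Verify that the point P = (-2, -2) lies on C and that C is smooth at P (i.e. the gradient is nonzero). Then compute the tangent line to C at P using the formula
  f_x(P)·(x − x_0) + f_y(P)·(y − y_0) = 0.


Tangent line at P: 13*x + 26 = 0.

Step 1: f(-2, -2) = 0, so P lies on C.
Step 2: partial derivatives
  f_x(x, y) = -4*x - 2*y + 1, f_y(x, y) = -2*x + 2*y.
  f_x(P) = 13, f_y(P) = 0 (gradient nonzero, so P is smooth).
Step 3: tangent line at P: 13·(x − -2) + 0·(y − -2) = 0.
Expanding: 13*x + 26 = 0.


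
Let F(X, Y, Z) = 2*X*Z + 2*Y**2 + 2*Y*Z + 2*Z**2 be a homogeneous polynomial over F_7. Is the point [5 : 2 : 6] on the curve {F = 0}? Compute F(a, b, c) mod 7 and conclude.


F(5,2,6) ≡ 3 (mod 7); P is NOT on the curve.

Evaluate F(5, 2, 6) term-by-term (mod 7).
  2*X*Z ↦ 2·5·1·6 = 60
  2*Y**2 ↦ 2·1·4·1 = 8
  2*Y*Z ↦ 2·1·2·6 = 24
  2*Z**2 ↦ 2·1·1·36 = 72
Sum: F(5, 2, 6) = (60) + (8) + (24) + (72) = 164.
Reducing mod 7: 164 ≡ 3 (mod 7).
Since F(a, b, c) ≡ 3 ≠ 0 (mod 7), P does NOT lie on the curve.


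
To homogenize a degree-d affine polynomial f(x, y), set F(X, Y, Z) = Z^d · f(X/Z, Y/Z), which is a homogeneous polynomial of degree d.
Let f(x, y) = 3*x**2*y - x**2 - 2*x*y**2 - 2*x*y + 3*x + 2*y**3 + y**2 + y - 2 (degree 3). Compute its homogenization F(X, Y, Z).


F(X, Y, Z) = 3*X**2*Y - X**2*Z - 2*X*Y**2 - 2*X*Y*Z + 3*X*Z**2 + 2*Y**3 + Y**2*Z + Y*Z**2 - 2*Z**3

deg(f) = 3.
Substitute x = X/Z, y = Y/Z into f, then multiply by Z^3.
  monomial 3·x^2·y^1 ↦ 3·X^2·Y^1·Z^0.
  monomial -1·x^2·y^0 ↦ -1·X^2·Y^0·Z^1.
  monomial -2·x^1·y^2 ↦ -2·X^1·Y^2·Z^0.
  monomial -2·x^1·y^1 ↦ -2·X^1·Y^1·Z^1.
  monomial 3·x^1·y^0 ↦ 3·X^1·Y^0·Z^2.
  monomial 2·x^0·y^3 ↦ 2·X^0·Y^3·Z^0.
  monomial 1·x^0·y^2 ↦ 1·X^0·Y^2·Z^1.
  monomial 1·x^0·y^1 ↦ 1·X^0·Y^1·Z^2.
  monomial -2·x^0·y^0 ↦ -2·X^0·Y^0·Z^3.
Collecting: F(X, Y, Z) = 3*X**2*Y - X**2*Z - 2*X*Y**2 - 2*X*Y*Z + 3*X*Z**2 + 2*Y**3 + Y**2*Z + Y*Z**2 - 2*Z**3.


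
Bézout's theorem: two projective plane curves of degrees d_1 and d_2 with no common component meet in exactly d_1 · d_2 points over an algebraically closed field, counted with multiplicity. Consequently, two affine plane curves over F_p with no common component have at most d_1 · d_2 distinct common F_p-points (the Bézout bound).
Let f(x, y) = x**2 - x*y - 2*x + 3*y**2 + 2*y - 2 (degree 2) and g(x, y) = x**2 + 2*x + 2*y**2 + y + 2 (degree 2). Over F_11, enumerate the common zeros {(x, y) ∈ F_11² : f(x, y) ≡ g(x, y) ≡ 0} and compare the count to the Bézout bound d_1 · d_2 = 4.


Common zeros: ∅; count = 0; Bézout bound = 4.

deg(f) = 2, deg(g) = 2, so Bézout bound = 4.
Scan x ∈ F_11. For each x, list the y ∈ F_11 with f(x, y) ≡ 0 and those with g(x, y) ≡ 0 (mod 11); the common zeros in that column are the intersection.
  x = 0: f ≡ 0 at y ∈ ∅; g ≡ 0 at y ∈ ∅; common: ∅.
  x = 1: f ≡ 0 at y ∈ {2, 5}; g ≡ 0 at y ∈ {7, 9}; common: ∅.
  x = 2: f ≡ 0 at y ∈ ∅; g ≡ 0 at y ∈ {6, 10}; common: ∅.
  x = 3: f ≡ 0 at y ∈ {2}; g ≡ 0 at y ∈ ∅; common: ∅.
  x = 4: f ≡ 0 at y ∈ {9, 10}; g ≡ 0 at y ∈ ∅; common: ∅.
  x = 5: f ≡ 0 at y ∈ ∅; g ≡ 0 at y ∈ ∅; common: ∅.
  x = 6: f ≡ 0 at y ∈ {0, 5}; g ≡ 0 at y ∈ ∅; common: ∅.
  x = 7: f ≡ 0 at y ∈ {0, 9}; g ≡ 0 at y ∈ {6, 10}; common: ∅.
  x = 8: f ≡ 0 at y ∈ {3, 10}; g ≡ 0 at y ∈ {7, 9}; common: ∅.
  x = 9: f ≡ 0 at y ∈ ∅; g ≡ 0 at y ∈ ∅; common: ∅.
  x = 10: f ≡ 0 at y ∈ ∅; g ≡ 0 at y ∈ {2, 3}; common: ∅.
Collecting: common zeros = ∅, so the count is 0.
Comparison with the Bézout bound: 0 ≤ 4 = deg(f)·deg(g), as expected for curves with no common component (the affine F_11-count falls short of the bound because intersections may lie at infinity, over extension fields, or carry multiplicity).


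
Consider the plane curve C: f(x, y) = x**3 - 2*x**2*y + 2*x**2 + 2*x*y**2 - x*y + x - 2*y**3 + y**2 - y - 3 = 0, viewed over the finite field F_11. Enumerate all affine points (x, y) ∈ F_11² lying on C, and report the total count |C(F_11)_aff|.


Affine F_11-points: {(1, 2), (2, 4), (2, 5), (2, 10), (4, 7), (6, 4), (6, 9), (6, 10), (7, 1), (9, 4), (10, 10)}; count = 11.

For each of the 121 pairs (x, y) ∈ F_11², evaluate f(x, y) mod 11. Record the zeros.
  x = 0: [0↦8, 1↦6, 2↦5, 3↦4, 4↦2, 5↦9, 6↦2, 7↦2, 8↦8, 9↦8, 10↦1]  zeros at y ∈ ∅
  x = 1: [0↦1, 1↦9, 2↦0, 3↦6, 4↦4, 5↦4, 6↦5, 7↦6, 8↦6, 9↦4, 10↦10]  zeros at y ∈ {2}
  x = 2: [0↦4, 1↦7, 2↦8, 3↦6, 4↦0, 5↦0, 6↦5, 7↦3, 8↦4, 9↦7, 10↦0]  zeros at y ∈ {4, 5, 10}
  x = 3: [0↦1, 1↦6, 2↦2, 3↦10, 4↦7, 5↦3, 6↦8, 7↦10, 8↦8, 9↦1, 10↦10]  zeros at y ∈ ∅
  x = 4: [0↦9, 1↦1, 2↦10, 3↦2, 4↦9, 5↦8, 6↦9, 7↦0, 8↦2, 9↦3, 10↦2]  zeros at y ∈ {7}
  x = 5: [0↦1, 1↦9, 2↦5, 3↦10, 4↦1, 5↦10, 6↦3, 7↦1, 8↦3, 9↦8, 10↦4]  zeros at y ∈ ∅
  x = 6: [0↦5, 1↦3, 2↦4, 3↦7, 4↦0, 5↦4, 6↦7, 7↦8, 8↦6, 9↦0, 10↦0]  zeros at y ∈ {4, 9, 10}
  x = 7: [0↦5, 1↦0, 2↦2, 3↦10, 4↦1, 5↦7, 6↦5, 7↦5, 8↦6, 9↦7, 10↦7]  zeros at y ∈ {1}
  x = 8: [0↦7, 1↦6, 2↦5, 3↦3, 4↦10, 5↦3, 6↦3, 7↦9, 8↦9, 9↦2, 10↦9]  zeros at y ∈ ∅
  x = 9: [0↦6, 1↦5, 2↦8, 3↦3, 4↦0, 5↦9, 6↦7, 7↦4, 8↦10, 9↦2, 10↦1]  zeros at y ∈ {4}
  x = 10: [0↦8, 1↦3, 2↦6, 3↦5, 4↦10, 5↦9, 6↦1, 7↦7, 8↦4, 9↦2, 10↦0]  zeros at y ∈ {10}
Collecting zeros: affine points = {(1, 2), (2, 4), (2, 5), (2, 10), (4, 7), (6, 4), (6, 9), (6, 10), (7, 1), (9, 4), (10, 10)}.
Total count |C(F_11)_aff| = 11.


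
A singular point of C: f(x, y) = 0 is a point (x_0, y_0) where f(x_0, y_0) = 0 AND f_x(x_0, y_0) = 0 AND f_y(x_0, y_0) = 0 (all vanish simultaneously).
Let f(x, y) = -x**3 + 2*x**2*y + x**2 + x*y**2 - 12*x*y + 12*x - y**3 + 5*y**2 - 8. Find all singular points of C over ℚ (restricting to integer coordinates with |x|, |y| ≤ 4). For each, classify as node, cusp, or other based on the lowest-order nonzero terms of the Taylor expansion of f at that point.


Singular points: {(2, 2)}; classification: node.

Compute partial derivatives:
  f_x = -3*x**2 + 4*x*y + 2*x + y**2 - 12*y + 12.
  f_y = 2*x**2 + 2*x*y - 12*x - 3*y**2 + 10*y.
Scan x_0 ∈ {−4, ..., 4}. For each x_0, f_y(x_0, y) is a polynomial in y; find its integer roots y ∈ {−4, ..., 4}, then test f_x and f at those candidates.
  x = -4: f_y(-4, y) = -3*y**2 + 2*y + 80; no integer root y with |y| ≤ 4.
  x = -3: f_y(-3, y) = -3*y**2 + 4*y + 54; no integer root y with |y| ≤ 4.
  x = -2: f_y(-2, y) = -3*y**2 + 6*y + 32; no integer root y with |y| ≤ 4.
  x = -1: f_y(-1, y) = -3*y**2 + 8*y + 14; no integer root y with |y| ≤ 4.
  x = 0: f_y(0, y) = -3*y**2 + 10*y; vanishes at y ∈ {0}. (0, 0): f_x = 12 ≠ 0.
  x = 1: f_y(1, y) = -3*y**2 + 12*y - 10; no integer root y with |y| ≤ 4.
  x = 2: f_y(2, y) = -3*y**2 + 14*y - 16; vanishes at y ∈ {2}. (2, 2): f_x = 0, f = 0 — SINGULAR.
  x = 3: f_y(3, y) = -3*y**2 + 16*y - 18; no integer root y with |y| ≤ 4.
  x = 4: f_y(4, y) = -3*y**2 + 18*y - 16; no integer root y with |y| ≤ 4.
Only singular point on the grid: (2, 2).
Classify: substitute x = 2 + u, y = 2 + v and expand: f = -u**3 + 2*u**2*v - u**2 + u*v**2 - v**3 + v**2.
No constant or linear terms (consistent with a singular point). Quadratic part: -u**2 + v**2. Cubic part: -u**3 + 2*u**2*v + u*v**2 - v**3.
The quadratic part v**2 - u**2 = (v − u)(v + u) splits into two distinct linear factors, so there are two distinct tangent lines y − 2 = ±(x − 2) — this is a node (ordinary double point).
Classification: node.


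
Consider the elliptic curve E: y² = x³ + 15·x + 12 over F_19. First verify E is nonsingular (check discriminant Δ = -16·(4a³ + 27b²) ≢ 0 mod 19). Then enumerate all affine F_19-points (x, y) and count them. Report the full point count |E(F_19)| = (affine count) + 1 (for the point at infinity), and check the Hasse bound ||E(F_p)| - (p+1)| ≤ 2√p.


Affine points = {(1, 3), (1, 16), (7, 2), (7, 17), (8, 6), (8, 13), (11, 8), (11, 11), (12, 1), (12, 18), (16, 4), (16, 15)}; affine count = 12; |E(F_19)| = 13.

Discriminant check: Δ ∝ 4a³ + 27b² = 4·15³ + 27·12² = 4·3375 + 27·144 ≡ 3 (mod 19). Nonzero ⇒ E is nonsingular.
For each x ∈ F_19, compute rhs = x³ + 15·x + 12 mod 19, then count y ∈ F_19 with y² ≡ rhs.
  x = 0: rhs = 12, matching y values: none (0 points).
  x = 1: rhs = 9, matching y values: 3, 16 (2 points).
  x = 2: rhs = 12, matching y values: none (0 points).
  x = 3: rhs = 8, matching y values: none (0 points).
  x = 4: rhs = 3, matching y values: none (0 points).
  x = 5: rhs = 3, matching y values: none (0 points).
  x = 6: rhs = 14, matching y values: none (0 points).
  x = 7: rhs = 4, matching y values: 2, 17 (2 points).
  x = 8: rhs = 17, matching y values: 6, 13 (2 points).
  x = 9: rhs = 2, matching y values: none (0 points).
  x = 10: rhs = 3, matching y values: none (0 points).
  x = 11: rhs = 7, matching y values: 8, 11 (2 points).
  x = 12: rhs = 1, matching y values: 1, 18 (2 points).
  x = 13: rhs = 10, matching y values: none (0 points).
  x = 14: rhs = 2, matching y values: none (0 points).
  x = 15: rhs = 2, matching y values: none (0 points).
  x = 16: rhs = 16, matching y values: 4, 15 (2 points).
  x = 17: rhs = 12, matching y values: none (0 points).
  x = 18: rhs = 15, matching y values: none (0 points).
Total affine count: 12.
Full point count |E(F_19)| = 12 + 1 = 13.
Hasse bound: |13 − (19+1)| = |-7| = 7 ≤ 2√19 ≈ 8.7178 ✓.


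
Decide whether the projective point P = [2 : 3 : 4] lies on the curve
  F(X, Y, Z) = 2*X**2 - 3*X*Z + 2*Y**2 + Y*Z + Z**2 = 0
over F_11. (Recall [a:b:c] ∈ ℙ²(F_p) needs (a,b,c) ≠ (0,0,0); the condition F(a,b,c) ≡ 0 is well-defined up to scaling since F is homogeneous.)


F(2,3,4) ≡ 8 (mod 11); P is NOT on the curve.

Evaluate F(2, 3, 4) term-by-term (mod 11).
  2*X**2 ↦ 2·4·1·1 = 8
  -3*X*Z ↦ -3·2·1·4 = -24
  2*Y**2 ↦ 2·1·9·1 = 18
  Y*Z ↦ 1·1·3·4 = 12
  Z**2 ↦ 1·1·1·16 = 16
Sum: F(2, 3, 4) = (8) + (-24) + (18) + (12) + (16) = 30.
Reducing mod 11: 30 ≡ 8 (mod 11).
Since F(a, b, c) ≡ 8 ≠ 0 (mod 11), P does NOT lie on the curve.


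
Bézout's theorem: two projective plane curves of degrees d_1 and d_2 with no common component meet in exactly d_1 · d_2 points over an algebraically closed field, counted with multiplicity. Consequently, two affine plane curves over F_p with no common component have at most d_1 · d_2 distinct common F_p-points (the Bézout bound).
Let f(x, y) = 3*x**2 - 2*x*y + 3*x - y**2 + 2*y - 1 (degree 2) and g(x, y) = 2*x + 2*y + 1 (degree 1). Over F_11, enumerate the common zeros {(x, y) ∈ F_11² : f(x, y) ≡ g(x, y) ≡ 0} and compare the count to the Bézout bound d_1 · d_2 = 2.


Common zeros: {(1, 4), (7, 9)}; count = 2; Bézout bound = 2.

deg(f) = 2, deg(g) = 1, so Bézout bound = 2.
Scan x ∈ F_11. For each x, list the y ∈ F_11 with f(x, y) ≡ 0 and those with g(x, y) ≡ 0 (mod 11); the common zeros in that column are the intersection.
  x = 0: f ≡ 0 at y ∈ {1}; g ≡ 0 at y ∈ {5}; common: ∅.
  x = 1: f ≡ 0 at y ∈ {4, 7}; g ≡ 0 at y ∈ {4}; common: {4}.
  x = 2: f ≡ 0 at y ∈ ∅; g ≡ 0 at y ∈ {3}; common: ∅.
  x = 3: f ≡ 0 at y ∈ ∅; g ≡ 0 at y ∈ {2}; common: ∅.
  x = 4: f ≡ 0 at y ∈ ∅; g ≡ 0 at y ∈ {1}; common: ∅.
  x = 5: f ≡ 0 at y ∈ ∅; g ≡ 0 at y ∈ {0}; common: ∅.
  x = 6: f ≡ 0 at y ∈ ∅; g ≡ 0 at y ∈ {10}; common: ∅.
  x = 7: f ≡ 0 at y ∈ {1, 9}; g ≡ 0 at y ∈ {9}; common: {9}.
  x = 8: f ≡ 0 at y ∈ {4}; g ≡ 0 at y ∈ {8}; common: ∅.
  x = 9: f ≡ 0 at y ∈ {8, 9}; g ≡ 0 at y ∈ {7}; common: ∅.
  x = 10: f ≡ 0 at y ∈ {7, 8}; g ≡ 0 at y ∈ {6}; common: ∅.
Collecting: common zeros = {(1, 4), (7, 9)}, so the count is 2.
Comparison with the Bézout bound: 2 ≤ 2 = deg(f)·deg(g), as expected for curves with no common component (the bound is attained).


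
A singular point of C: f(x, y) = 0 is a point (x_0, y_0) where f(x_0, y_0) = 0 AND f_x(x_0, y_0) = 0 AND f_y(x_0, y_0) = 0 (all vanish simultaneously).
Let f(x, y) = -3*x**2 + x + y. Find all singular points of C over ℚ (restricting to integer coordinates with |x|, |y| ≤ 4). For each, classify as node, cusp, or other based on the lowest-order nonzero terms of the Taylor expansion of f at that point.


No singular points in the scanned grid; C is smooth there.

Compute partial derivatives:
  f_x = 1 - 6*x.
  f_y = 1.
f_y = 1 is a nonzero constant, so f_y never vanishes: no point (x, y) can satisfy f = f_x = f_y = 0. In particular no (x, y) ∈ {−4, ..., 4}² is singular; the curve is smooth.


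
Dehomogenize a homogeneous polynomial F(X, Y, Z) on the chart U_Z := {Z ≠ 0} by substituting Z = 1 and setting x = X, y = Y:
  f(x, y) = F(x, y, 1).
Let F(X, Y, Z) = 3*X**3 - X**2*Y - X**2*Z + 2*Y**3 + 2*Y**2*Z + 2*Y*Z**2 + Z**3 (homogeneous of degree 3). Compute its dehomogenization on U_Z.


f(x, y) = 3*x**3 - x**2*y - x**2 + 2*y**3 + 2*y**2 + 2*y + 1

On U_Z we set Z = 1. Each monomial c·X^i·Y^j·Z^k in F becomes c·x^i·y^j·1^k = c·x^i·y^j.
Substituting Z = 1: F(X, Y, 1) = 3*x**3 - x**2*y - x**2 + 2*y**3 + 2*y**2 + 2*y + 1.
Note: deg(f) ≤ deg(F) = 3; strict inequality happens when F is divisible by Z (lost terms).


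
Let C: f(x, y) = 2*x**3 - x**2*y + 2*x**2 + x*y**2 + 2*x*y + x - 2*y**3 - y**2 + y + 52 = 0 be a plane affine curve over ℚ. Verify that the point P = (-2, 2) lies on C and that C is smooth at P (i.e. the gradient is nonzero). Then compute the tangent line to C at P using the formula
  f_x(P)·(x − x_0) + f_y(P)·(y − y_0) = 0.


Tangent line at P: 33*x - 43*y + 152 = 0.

Step 1: f(-2, 2) = 0, so P lies on C.
Step 2: partial derivatives
  f_x(x, y) = 6*x**2 - 2*x*y + 4*x + y**2 + 2*y + 1, f_y(x, y) = -x**2 + 2*x*y + 2*x - 6*y**2 - 2*y + 1.
  f_x(P) = 33, f_y(P) = -43 (gradient nonzero, so P is smooth).
Step 3: tangent line at P: 33·(x − -2) + -43·(y − 2) = 0.
Expanding: 33*x - 43*y + 152 = 0.


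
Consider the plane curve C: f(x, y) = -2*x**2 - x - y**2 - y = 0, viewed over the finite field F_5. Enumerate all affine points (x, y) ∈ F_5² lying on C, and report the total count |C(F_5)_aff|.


Affine F_5-points: {(0, 0), (0, 4), (1, 1), (1, 3), (2, 0), (2, 4)}; count = 6.

For each of the 25 pairs (x, y) ∈ F_5², evaluate f(x, y) mod 5. Record the zeros.
  x = 0: [0↦0, 1↦3, 2↦4, 3↦3, 4↦0]  zeros at y ∈ {0, 4}
  x = 1: [0↦2, 1↦0, 2↦1, 3↦0, 4↦2]  zeros at y ∈ {1, 3}
  x = 2: [0↦0, 1↦3, 2↦4, 3↦3, 4↦0]  zeros at y ∈ {0, 4}
  x = 3: [0↦4, 1↦2, 2↦3, 3↦2, 4↦4]  zeros at y ∈ ∅
  x = 4: [0↦4, 1↦2, 2↦3, 3↦2, 4↦4]  zeros at y ∈ ∅
Collecting zeros: affine points = {(0, 0), (0, 4), (1, 1), (1, 3), (2, 0), (2, 4)}.
Total count |C(F_5)_aff| = 6.


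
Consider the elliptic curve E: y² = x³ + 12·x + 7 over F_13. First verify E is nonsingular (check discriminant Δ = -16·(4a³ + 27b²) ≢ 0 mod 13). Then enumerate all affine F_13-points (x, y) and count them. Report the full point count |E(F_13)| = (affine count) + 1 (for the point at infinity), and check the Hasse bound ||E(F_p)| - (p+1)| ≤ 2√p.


Affine points = {(2, 0), (5, 6), (5, 7), (6, 3), (6, 10), (8, 2), (8, 11), (9, 5), (9, 8), (10, 3), (10, 10), (11, 1), (11, 12)}; affine count = 13; |E(F_13)| = 14.

Discriminant check: Δ ∝ 4a³ + 27b² = 4·12³ + 27·7² = 4·1728 + 27·49 ≡ 6 (mod 13). Nonzero ⇒ E is nonsingular.
For each x ∈ F_13, compute rhs = x³ + 12·x + 7 mod 13, then count y ∈ F_13 with y² ≡ rhs.
  x = 0: rhs = 7, matching y values: none (0 points).
  x = 1: rhs = 7, matching y values: none (0 points).
  x = 2: rhs = 0, matching y values: 0 (1 points).
  x = 3: rhs = 5, matching y values: none (0 points).
  x = 4: rhs = 2, matching y values: none (0 points).
  x = 5: rhs = 10, matching y values: 6, 7 (2 points).
  x = 6: rhs = 9, matching y values: 3, 10 (2 points).
  x = 7: rhs = 5, matching y values: none (0 points).
  x = 8: rhs = 4, matching y values: 2, 11 (2 points).
  x = 9: rhs = 12, matching y values: 5, 8 (2 points).
  x = 10: rhs = 9, matching y values: 3, 10 (2 points).
  x = 11: rhs = 1, matching y values: 1, 12 (2 points).
  x = 12: rhs = 7, matching y values: none (0 points).
Total affine count: 13.
Full point count |E(F_13)| = 13 + 1 = 14.
Hasse bound: |14 − (13+1)| = |0| = 0 ≤ 2√13 ≈ 7.2111 ✓.


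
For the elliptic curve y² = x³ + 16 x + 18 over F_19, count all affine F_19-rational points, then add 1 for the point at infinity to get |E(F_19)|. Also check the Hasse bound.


Affine points = {(1, 4), (1, 15), (2, 1), (2, 18), (3, 6), (3, 13), (6, 8), (6, 11), (7, 6), (7, 13), (9, 6), (9, 13), (10, 0), (11, 9), (11, 10), (12, 0), (15, 2), (15, 17), (16, 0), (17, 4), (17, 15), (18, 1), (18, 18)}; affine count = 23; |E(F_19)| = 24.

Discriminant check: Δ ∝ 4a³ + 27b² = 4·16³ + 27·18² = 4·4096 + 27·324 ≡ 14 (mod 19). Nonzero ⇒ E is nonsingular.
For each x ∈ F_19, compute rhs = x³ + 16·x + 18 mod 19, then count y ∈ F_19 with y² ≡ rhs.
  x = 0: rhs = 18, matching y values: none (0 points).
  x = 1: rhs = 16, matching y values: 4, 15 (2 points).
  x = 2: rhs = 1, matching y values: 1, 18 (2 points).
  x = 3: rhs = 17, matching y values: 6, 13 (2 points).
  x = 4: rhs = 13, matching y values: none (0 points).
  x = 5: rhs = 14, matching y values: none (0 points).
  x = 6: rhs = 7, matching y values: 8, 11 (2 points).
  x = 7: rhs = 17, matching y values: 6, 13 (2 points).
  x = 8: rhs = 12, matching y values: none (0 points).
  x = 9: rhs = 17, matching y values: 6, 13 (2 points).
  x = 10: rhs = 0, matching y values: 0 (1 points).
  x = 11: rhs = 5, matching y values: 9, 10 (2 points).
  x = 12: rhs = 0, matching y values: 0 (1 points).
  x = 13: rhs = 10, matching y values: none (0 points).
  x = 14: rhs = 3, matching y values: none (0 points).
  x = 15: rhs = 4, matching y values: 2, 17 (2 points).
  x = 16: rhs = 0, matching y values: 0 (1 points).
  x = 17: rhs = 16, matching y values: 4, 15 (2 points).
  x = 18: rhs = 1, matching y values: 1, 18 (2 points).
Total affine count: 23.
Full point count |E(F_19)| = 23 + 1 = 24.
Hasse bound: |24 − (19+1)| = |4| = 4 ≤ 2√19 ≈ 8.7178 ✓.


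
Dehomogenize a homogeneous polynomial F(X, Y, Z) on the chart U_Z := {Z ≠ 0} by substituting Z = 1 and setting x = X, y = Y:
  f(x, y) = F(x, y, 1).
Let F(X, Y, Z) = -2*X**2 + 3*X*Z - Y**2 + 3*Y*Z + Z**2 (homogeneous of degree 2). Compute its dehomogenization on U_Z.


f(x, y) = -2*x**2 + 3*x - y**2 + 3*y + 1

On U_Z we set Z = 1. Each monomial c·X^i·Y^j·Z^k in F becomes c·x^i·y^j·1^k = c·x^i·y^j.
Substituting Z = 1: F(X, Y, 1) = -2*x**2 + 3*x - y**2 + 3*y + 1.
Note: deg(f) ≤ deg(F) = 2; strict inequality happens when F is divisible by Z (lost terms).


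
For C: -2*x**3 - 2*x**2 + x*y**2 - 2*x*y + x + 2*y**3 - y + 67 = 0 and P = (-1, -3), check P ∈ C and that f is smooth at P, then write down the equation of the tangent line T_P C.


Tangent line at P: 14*x + 61*y + 197 = 0.

Step 1: f(-1, -3) = 0, so P lies on C.
Step 2: partial derivatives
  f_x(x, y) = -6*x**2 - 4*x + y**2 - 2*y + 1, f_y(x, y) = 2*x*y - 2*x + 6*y**2 - 1.
  f_x(P) = 14, f_y(P) = 61 (gradient nonzero, so P is smooth).
Step 3: tangent line at P: 14·(x − -1) + 61·(y − -3) = 0.
Expanding: 14*x + 61*y + 197 = 0.


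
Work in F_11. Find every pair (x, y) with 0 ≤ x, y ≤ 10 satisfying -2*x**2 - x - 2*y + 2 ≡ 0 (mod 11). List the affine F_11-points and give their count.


Affine F_11-points: {(0, 1), (1, 5), (2, 7), (3, 7), (4, 5), (5, 1), (6, 6), (7, 9), (8, 10), (9, 9), (10, 6)}; count = 11.

For each of the 121 pairs (x, y) ∈ F_11², evaluate f(x, y) mod 11. Record the zeros.
  x = 0: [0↦2, 1↦0, 2↦9, 3↦7, 4↦5, 5↦3, 6↦1, 7↦10, 8↦8, 9↦6, 10↦4]  zeros at y ∈ {1}
  x = 1: [0↦10, 1↦8, 2↦6, 3↦4, 4↦2, 5↦0, 6↦9, 7↦7, 8↦5, 9↦3, 10↦1]  zeros at y ∈ {5}
  x = 2: [0↦3, 1↦1, 2↦10, 3↦8, 4↦6, 5↦4, 6↦2, 7↦0, 8↦9, 9↦7, 10↦5]  zeros at y ∈ {7}
  x = 3: [0↦3, 1↦1, 2↦10, 3↦8, 4↦6, 5↦4, 6↦2, 7↦0, 8↦9, 9↦7, 10↦5]  zeros at y ∈ {7}
  x = 4: [0↦10, 1↦8, 2↦6, 3↦4, 4↦2, 5↦0, 6↦9, 7↦7, 8↦5, 9↦3, 10↦1]  zeros at y ∈ {5}
  x = 5: [0↦2, 1↦0, 2↦9, 3↦7, 4↦5, 5↦3, 6↦1, 7↦10, 8↦8, 9↦6, 10↦4]  zeros at y ∈ {1}
  x = 6: [0↦1, 1↦10, 2↦8, 3↦6, 4↦4, 5↦2, 6↦0, 7↦9, 8↦7, 9↦5, 10↦3]  zeros at y ∈ {6}
  x = 7: [0↦7, 1↦5, 2↦3, 3↦1, 4↦10, 5↦8, 6↦6, 7↦4, 8↦2, 9↦0, 10↦9]  zeros at y ∈ {9}
  x = 8: [0↦9, 1↦7, 2↦5, 3↦3, 4↦1, 5↦10, 6↦8, 7↦6, 8↦4, 9↦2, 10↦0]  zeros at y ∈ {10}
  x = 9: [0↦7, 1↦5, 2↦3, 3↦1, 4↦10, 5↦8, 6↦6, 7↦4, 8↦2, 9↦0, 10↦9]  zeros at y ∈ {9}
  x = 10: [0↦1, 1↦10, 2↦8, 3↦6, 4↦4, 5↦2, 6↦0, 7↦9, 8↦7, 9↦5, 10↦3]  zeros at y ∈ {6}
Collecting zeros: affine points = {(0, 1), (1, 5), (2, 7), (3, 7), (4, 5), (5, 1), (6, 6), (7, 9), (8, 10), (9, 9), (10, 6)}.
Total count |C(F_11)_aff| = 11.


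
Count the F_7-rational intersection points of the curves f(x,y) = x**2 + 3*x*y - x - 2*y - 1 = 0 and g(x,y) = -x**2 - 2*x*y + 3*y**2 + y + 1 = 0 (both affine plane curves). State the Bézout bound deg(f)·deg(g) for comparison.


Common zeros: ∅; count = 0; Bézout bound = 4.

deg(f) = 2, deg(g) = 2, so Bézout bound = 4.
Scan x ∈ F_7. For each x, list the y ∈ F_7 with f(x, y) ≡ 0 and those with g(x, y) ≡ 0 (mod 7); the common zeros in that column are the intersection.
  x = 0: f ≡ 0 at y ∈ {3}; g ≡ 0 at y ∈ ∅; common: ∅.
  x = 1: f ≡ 0 at y ∈ {1}; g ≡ 0 at y ∈ {0, 5}; common: ∅.
  x = 2: f ≡ 0 at y ∈ {5}; g ≡ 0 at y ∈ ∅; common: ∅.
  x = 3: f ≡ 0 at y ∈ ∅; g ≡ 0 at y ∈ {5, 6}; common: ∅.
  x = 4: f ≡ 0 at y ∈ {1}; g ≡ 0 at y ∈ ∅; common: ∅.
  x = 5: f ≡ 0 at y ∈ {5}; g ≡ 0 at y ∈ ∅; common: ∅.
  x = 6: f ≡ 0 at y ∈ {3}; g ≡ 0 at y ∈ {0, 6}; common: ∅.
Collecting: common zeros = ∅, so the count is 0.
Comparison with the Bézout bound: 0 ≤ 4 = deg(f)·deg(g), as expected for curves with no common component (the affine F_7-count falls short of the bound because intersections may lie at infinity, over extension fields, or carry multiplicity).


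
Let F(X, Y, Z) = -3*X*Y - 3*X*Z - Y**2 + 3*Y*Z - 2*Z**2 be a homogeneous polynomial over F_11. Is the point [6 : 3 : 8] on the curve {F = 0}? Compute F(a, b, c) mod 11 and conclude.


F(6,3,8) ≡ 1 (mod 11); P is NOT on the curve.

Evaluate F(6, 3, 8) term-by-term (mod 11).
  -3*X*Y ↦ -3·6·3·1 = -54
  -3*X*Z ↦ -3·6·1·8 = -144
  -Y**2 ↦ -1·1·9·1 = -9
  3*Y*Z ↦ 3·1·3·8 = 72
  -2*Z**2 ↦ -2·1·1·64 = -128
Sum: F(6, 3, 8) = (-54) + (-144) + (-9) + (72) + (-128) = -263.
Reducing mod 11: -263 ≡ 1 (mod 11).
Since F(a, b, c) ≡ 1 ≠ 0 (mod 11), P does NOT lie on the curve.


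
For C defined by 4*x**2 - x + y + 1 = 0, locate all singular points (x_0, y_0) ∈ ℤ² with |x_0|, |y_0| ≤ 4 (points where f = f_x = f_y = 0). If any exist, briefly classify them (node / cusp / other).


No singular points in the scanned grid; C is smooth there.

Compute partial derivatives:
  f_x = 8*x - 1.
  f_y = 1.
f_y = 1 is a nonzero constant, so f_y never vanishes: no point (x, y) can satisfy f = f_x = f_y = 0. In particular no (x, y) ∈ {−4, ..., 4}² is singular; the curve is smooth.


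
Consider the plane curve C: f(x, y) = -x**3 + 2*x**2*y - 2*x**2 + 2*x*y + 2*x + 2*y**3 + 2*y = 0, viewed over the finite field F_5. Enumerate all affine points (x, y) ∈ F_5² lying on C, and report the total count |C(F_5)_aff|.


Affine F_5-points: {(0, 0), (0, 2), (0, 3)}; count = 3.

For each of the 25 pairs (x, y) ∈ F_5², evaluate f(x, y) mod 5. Record the zeros.
  x = 0: [0↦0, 1↦4, 2↦0, 3↦0, 4↦1]  zeros at y ∈ {0, 2, 3}
  x = 1: [0↦4, 1↦2, 2↦2, 3↦1, 4↦1]  zeros at y ∈ ∅
  x = 2: [0↦3, 1↦4, 2↦2, 3↦4, 4↦2]  zeros at y ∈ ∅
  x = 3: [0↦1, 1↦4, 2↦4, 3↦3, 4↦3]  zeros at y ∈ ∅
  x = 4: [0↦2, 1↦1, 2↦2, 3↦2, 4↦3]  zeros at y ∈ ∅
Collecting zeros: affine points = {(0, 0), (0, 2), (0, 3)}.
Total count |C(F_5)_aff| = 3.


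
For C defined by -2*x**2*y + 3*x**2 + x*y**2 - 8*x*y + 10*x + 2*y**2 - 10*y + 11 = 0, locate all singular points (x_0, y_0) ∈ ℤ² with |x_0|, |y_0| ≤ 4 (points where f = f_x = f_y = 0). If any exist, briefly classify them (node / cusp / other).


Singular points: {(-1, 2)}; classification: node.

Compute partial derivatives:
  f_x = -4*x*y + 6*x + y**2 - 8*y + 10.
  f_y = -2*x**2 + 2*x*y - 8*x + 4*y - 10.
Scan x_0 ∈ {−4, ..., 4}. For each x_0, f_y(x_0, y) is a polynomial in y; find its integer roots y ∈ {−4, ..., 4}, then test f_x and f at those candidates.
  x = -4: f_y(-4, y) = -4*y - 10; no integer root y with |y| ≤ 4.
  x = -3: f_y(-3, y) = -2*y - 4; vanishes at y ∈ {-2}. (-3, -2): f_x = -12 ≠ 0.
  x = -2: f_y(-2, y) = -2; no integer root y with |y| ≤ 4.
  x = -1: f_y(-1, y) = 2*y - 4; vanishes at y ∈ {2}. (-1, 2): f_x = 0, f = 0 — SINGULAR.
  x = 0: f_y(0, y) = 4*y - 10; no integer root y with |y| ≤ 4.
  x = 1: f_y(1, y) = 6*y - 20; no integer root y with |y| ≤ 4.
  x = 2: f_y(2, y) = 8*y - 34; no integer root y with |y| ≤ 4.
  x = 3: f_y(3, y) = 10*y - 52; no integer root y with |y| ≤ 4.
  x = 4: f_y(4, y) = 12*y - 74; no integer root y with |y| ≤ 4.
Only singular point on the grid: (-1, 2).
Classify: substitute x = -1 + u, y = 2 + v and expand: f = -2*u**2*v - u**2 + u*v**2 + v**2.
No constant or linear terms (consistent with a singular point). Quadratic part: -u**2 + v**2. Cubic part: -2*u**2*v + u*v**2.
The quadratic part v**2 - u**2 = (v − u)(v + u) splits into two distinct linear factors, so there are two distinct tangent lines y − 2 = ±(x − -1) — this is a node (ordinary double point).
Classification: node.


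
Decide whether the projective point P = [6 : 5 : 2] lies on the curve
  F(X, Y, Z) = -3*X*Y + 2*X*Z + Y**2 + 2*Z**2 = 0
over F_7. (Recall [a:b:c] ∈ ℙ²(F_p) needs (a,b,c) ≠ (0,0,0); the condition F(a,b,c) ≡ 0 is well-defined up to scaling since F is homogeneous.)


F(6,5,2) ≡ 2 (mod 7); P is NOT on the curve.

Evaluate F(6, 5, 2) term-by-term (mod 7).
  -3*X*Y ↦ -3·6·5·1 = -90
  2*X*Z ↦ 2·6·1·2 = 24
  Y**2 ↦ 1·1·25·1 = 25
  2*Z**2 ↦ 2·1·1·4 = 8
Sum: F(6, 5, 2) = (-90) + (24) + (25) + (8) = -33.
Reducing mod 7: -33 ≡ 2 (mod 7).
Since F(a, b, c) ≡ 2 ≠ 0 (mod 7), P does NOT lie on the curve.


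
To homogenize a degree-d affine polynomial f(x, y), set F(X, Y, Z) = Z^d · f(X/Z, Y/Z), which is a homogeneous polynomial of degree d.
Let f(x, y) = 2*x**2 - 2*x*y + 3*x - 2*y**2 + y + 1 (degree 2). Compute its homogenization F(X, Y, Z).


F(X, Y, Z) = 2*X**2 - 2*X*Y + 3*X*Z - 2*Y**2 + Y*Z + Z**2

deg(f) = 2.
Substitute x = X/Z, y = Y/Z into f, then multiply by Z^2.
  monomial 2·x^2·y^0 ↦ 2·X^2·Y^0·Z^0.
  monomial -2·x^1·y^1 ↦ -2·X^1·Y^1·Z^0.
  monomial 3·x^1·y^0 ↦ 3·X^1·Y^0·Z^1.
  monomial -2·x^0·y^2 ↦ -2·X^0·Y^2·Z^0.
  monomial 1·x^0·y^1 ↦ 1·X^0·Y^1·Z^1.
  monomial 1·x^0·y^0 ↦ 1·X^0·Y^0·Z^2.
Collecting: F(X, Y, Z) = 2*X**2 - 2*X*Y + 3*X*Z - 2*Y**2 + Y*Z + Z**2.


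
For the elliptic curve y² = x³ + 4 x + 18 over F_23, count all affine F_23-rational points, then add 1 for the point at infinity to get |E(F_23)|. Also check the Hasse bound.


Affine points = {(0, 8), (0, 15), (1, 0), (4, 11), (4, 12), (5, 5), (5, 18), (9, 1), (9, 22), (10, 0), (11, 6), (11, 17), (12, 0), (13, 6), (13, 17), (14, 9), (14, 14), (15, 7), (15, 16), (17, 10), (17, 13), (20, 5), (20, 18), (21, 5), (21, 18), (22, 6), (22, 17)}; affine count = 27; |E(F_23)| = 28.

Discriminant check: Δ ∝ 4a³ + 27b² = 4·4³ + 27·18² = 4·64 + 27·324 ≡ 11 (mod 23). Nonzero ⇒ E is nonsingular.
For each x ∈ F_23, compute rhs = x³ + 4·x + 18 mod 23, then count y ∈ F_23 with y² ≡ rhs.
  x = 0: rhs = 18, matching y values: 8, 15 (2 points).
  x = 1: rhs = 0, matching y values: 0 (1 points).
  x = 2: rhs = 11, matching y values: none (0 points).
  x = 3: rhs = 11, matching y values: none (0 points).
  x = 4: rhs = 6, matching y values: 11, 12 (2 points).
  x = 5: rhs = 2, matching y values: 5, 18 (2 points).
  x = 6: rhs = 5, matching y values: none (0 points).
  x = 7: rhs = 21, matching y values: none (0 points).
  x = 8: rhs = 10, matching y values: none (0 points).
  x = 9: rhs = 1, matching y values: 1, 22 (2 points).
  x = 10: rhs = 0, matching y values: 0 (1 points).
  x = 11: rhs = 13, matching y values: 6, 17 (2 points).
  x = 12: rhs = 0, matching y values: 0 (1 points).
  x = 13: rhs = 13, matching y values: 6, 17 (2 points).
  x = 14: rhs = 12, matching y values: 9, 14 (2 points).
  x = 15: rhs = 3, matching y values: 7, 16 (2 points).
  x = 16: rhs = 15, matching y values: none (0 points).
  x = 17: rhs = 8, matching y values: 10, 13 (2 points).
  x = 18: rhs = 11, matching y values: none (0 points).
  x = 19: rhs = 7, matching y values: none (0 points).
  x = 20: rhs = 2, matching y values: 5, 18 (2 points).
  x = 21: rhs = 2, matching y values: 5, 18 (2 points).
  x = 22: rhs = 13, matching y values: 6, 17 (2 points).
Total affine count: 27.
Full point count |E(F_23)| = 27 + 1 = 28.
Hasse bound: |28 − (23+1)| = |4| = 4 ≤ 2√23 ≈ 9.5917 ✓.


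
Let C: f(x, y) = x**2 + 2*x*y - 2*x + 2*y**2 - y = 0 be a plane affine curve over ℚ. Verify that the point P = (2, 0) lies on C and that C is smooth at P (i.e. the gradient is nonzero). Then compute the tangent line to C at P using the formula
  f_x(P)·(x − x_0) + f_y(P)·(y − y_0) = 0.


Tangent line at P: 2*x + 3*y - 4 = 0.

Step 1: f(2, 0) = 0, so P lies on C.
Step 2: partial derivatives
  f_x(x, y) = 2*x + 2*y - 2, f_y(x, y) = 2*x + 4*y - 1.
  f_x(P) = 2, f_y(P) = 3 (gradient nonzero, so P is smooth).
Step 3: tangent line at P: 2·(x − 2) + 3·(y − 0) = 0.
Expanding: 2*x + 3*y - 4 = 0.


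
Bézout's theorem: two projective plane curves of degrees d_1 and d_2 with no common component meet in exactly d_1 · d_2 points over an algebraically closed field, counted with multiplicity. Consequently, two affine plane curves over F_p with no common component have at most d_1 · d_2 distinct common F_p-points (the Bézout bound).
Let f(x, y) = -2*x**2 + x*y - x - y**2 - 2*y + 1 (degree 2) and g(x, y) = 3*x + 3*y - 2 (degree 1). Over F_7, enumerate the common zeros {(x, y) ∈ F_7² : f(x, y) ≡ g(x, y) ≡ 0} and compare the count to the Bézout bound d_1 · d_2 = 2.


Common zeros: {(0, 3), (6, 4)}; count = 2; Bézout bound = 2.

deg(f) = 2, deg(g) = 1, so Bézout bound = 2.
Scan x ∈ F_7. For each x, list the y ∈ F_7 with f(x, y) ≡ 0 and those with g(x, y) ≡ 0 (mod 7); the common zeros in that column are the intersection.
  x = 0: f ≡ 0 at y ∈ {2, 3}; g ≡ 0 at y ∈ {3}; common: {3}.
  x = 1: f ≡ 0 at y ∈ {3}; g ≡ 0 at y ∈ {2}; common: ∅.
  x = 2: f ≡ 0 at y ∈ ∅; g ≡ 0 at y ∈ {1}; common: ∅.
  x = 3: f ≡ 0 at y ∈ ∅; g ≡ 0 at y ∈ {0}; common: ∅.
  x = 4: f ≡ 0 at y ∈ {0, 2}; g ≡ 0 at y ∈ {6}; common: ∅.
  x = 5: f ≡ 0 at y ∈ ∅; g ≡ 0 at y ∈ {5}; common: ∅.
  x = 6: f ≡ 0 at y ∈ {0, 4}; g ≡ 0 at y ∈ {4}; common: {4}.
Collecting: common zeros = {(0, 3), (6, 4)}, so the count is 2.
Comparison with the Bézout bound: 2 ≤ 2 = deg(f)·deg(g), as expected for curves with no common component (the bound is attained).
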